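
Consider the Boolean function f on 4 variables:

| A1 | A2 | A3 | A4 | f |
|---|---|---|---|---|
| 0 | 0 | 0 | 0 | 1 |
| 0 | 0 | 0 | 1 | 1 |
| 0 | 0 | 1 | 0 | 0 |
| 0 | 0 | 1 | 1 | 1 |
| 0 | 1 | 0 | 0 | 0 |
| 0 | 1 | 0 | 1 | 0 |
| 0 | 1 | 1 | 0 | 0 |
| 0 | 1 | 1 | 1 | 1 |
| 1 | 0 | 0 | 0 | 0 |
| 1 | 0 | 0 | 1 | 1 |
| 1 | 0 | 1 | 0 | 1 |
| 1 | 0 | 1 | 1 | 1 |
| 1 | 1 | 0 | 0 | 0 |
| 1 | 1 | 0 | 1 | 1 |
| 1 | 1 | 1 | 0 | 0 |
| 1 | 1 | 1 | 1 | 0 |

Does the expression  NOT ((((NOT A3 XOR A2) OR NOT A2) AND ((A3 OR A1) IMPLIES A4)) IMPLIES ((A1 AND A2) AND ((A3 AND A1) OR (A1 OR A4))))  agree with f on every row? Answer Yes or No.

Evaluate NOT ((((NOT A3 XOR A2) OR NOT A2) AND ((A3 OR A1) IMPLIES A4)) IMPLIES ((A1 AND A2) AND ((A3 AND A1) OR (A1 OR A4)))) on each row and compare to f:
  A1=0, A2=0, A3=0, A4=0: formula gives 1, f = 1 ✓
  A1=0, A2=0, A3=0, A4=1: formula gives 1, f = 1 ✓
  A1=0, A2=0, A3=1, A4=0: formula gives 0, f = 0 ✓
  A1=0, A2=0, A3=1, A4=1: formula gives 1, f = 1 ✓
  …
  A1=1, A2=0, A3=1, A4=0: formula gives 0, but f = 1 ✗
Row (1,0,1,0) is a counterexample, so the formula is not equivalent to f.

No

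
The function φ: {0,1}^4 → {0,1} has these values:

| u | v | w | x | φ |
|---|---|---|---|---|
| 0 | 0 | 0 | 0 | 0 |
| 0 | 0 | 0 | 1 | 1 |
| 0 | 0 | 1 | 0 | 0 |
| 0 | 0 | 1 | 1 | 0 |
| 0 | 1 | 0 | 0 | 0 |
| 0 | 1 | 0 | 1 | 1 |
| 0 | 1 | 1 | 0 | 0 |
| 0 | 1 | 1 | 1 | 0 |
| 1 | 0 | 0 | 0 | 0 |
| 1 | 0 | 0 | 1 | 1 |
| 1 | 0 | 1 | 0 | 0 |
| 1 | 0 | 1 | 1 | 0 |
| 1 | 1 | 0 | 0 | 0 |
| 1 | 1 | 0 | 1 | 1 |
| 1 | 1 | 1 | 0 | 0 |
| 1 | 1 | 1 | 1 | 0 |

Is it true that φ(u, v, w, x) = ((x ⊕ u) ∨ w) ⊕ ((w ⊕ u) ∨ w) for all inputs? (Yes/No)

Yes

Test each input against both φ and the formula:
  u=0, v=0, w=0, x=0: formula gives 0, φ = 0 ✓
  u=0, v=0, w=0, x=1: formula gives 1, φ = 1 ✓
  u=0, v=0, w=1, x=0: formula gives 0, φ = 0 ✓
  u=0, v=0, w=1, x=1: formula gives 0, φ = 0 ✓
  … (the remaining 12 rows also agree.)
Every row agrees, so the formula is equivalent.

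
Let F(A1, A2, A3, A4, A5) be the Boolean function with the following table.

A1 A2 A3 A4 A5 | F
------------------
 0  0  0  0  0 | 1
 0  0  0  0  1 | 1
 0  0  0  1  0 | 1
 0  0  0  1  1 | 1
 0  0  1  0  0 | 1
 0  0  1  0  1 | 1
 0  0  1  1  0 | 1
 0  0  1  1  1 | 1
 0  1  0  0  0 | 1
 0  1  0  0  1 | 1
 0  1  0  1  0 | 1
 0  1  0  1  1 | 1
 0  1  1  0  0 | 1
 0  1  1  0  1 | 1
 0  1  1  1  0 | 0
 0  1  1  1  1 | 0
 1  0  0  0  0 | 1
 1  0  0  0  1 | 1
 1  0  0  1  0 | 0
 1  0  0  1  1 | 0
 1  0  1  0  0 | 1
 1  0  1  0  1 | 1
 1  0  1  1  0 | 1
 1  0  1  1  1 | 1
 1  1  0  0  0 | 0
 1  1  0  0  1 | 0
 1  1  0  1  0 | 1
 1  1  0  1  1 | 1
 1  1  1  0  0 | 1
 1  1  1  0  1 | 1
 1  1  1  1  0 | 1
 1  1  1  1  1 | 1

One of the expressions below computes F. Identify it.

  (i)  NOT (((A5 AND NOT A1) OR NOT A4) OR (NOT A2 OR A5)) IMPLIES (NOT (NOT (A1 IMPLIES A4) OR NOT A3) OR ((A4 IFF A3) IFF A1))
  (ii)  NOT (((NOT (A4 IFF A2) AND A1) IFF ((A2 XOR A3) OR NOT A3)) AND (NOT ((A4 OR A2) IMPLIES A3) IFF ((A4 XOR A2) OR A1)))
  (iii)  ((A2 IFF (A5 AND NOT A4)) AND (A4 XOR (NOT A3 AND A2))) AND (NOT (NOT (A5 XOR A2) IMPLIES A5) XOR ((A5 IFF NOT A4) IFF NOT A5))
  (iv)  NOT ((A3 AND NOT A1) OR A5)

(i) fails at (0,1,1,1,0): the formula yields 1, F is 0.
(iii) fails at (0,0,0,0,0): the formula yields 0, F is 1.
(iv) fails at (0,0,0,0,1): the formula yields 0, F is 1.
That leaves (ii). Evaluating it on every row reproduces the table of F exactly.

ii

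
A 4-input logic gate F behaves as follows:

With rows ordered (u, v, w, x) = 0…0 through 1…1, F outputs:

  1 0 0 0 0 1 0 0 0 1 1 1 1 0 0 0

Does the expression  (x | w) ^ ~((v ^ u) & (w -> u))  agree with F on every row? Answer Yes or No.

Yes

Evaluate (x | w) ^ ~((v ^ u) & (w -> u)) on each row and compare to F:
  u=0, v=0, w=0, x=0: formula gives 1, F = 1 ✓
  u=0, v=0, w=0, x=1: formula gives 0, F = 0 ✓
  u=0, v=0, w=1, x=0: formula gives 0, F = 0 ✓
  u=0, v=0, w=1, x=1: formula gives 0, F = 0 ✓
  … (the remaining 12 rows also agree.)
All 16 rows match — the expression computes F exactly.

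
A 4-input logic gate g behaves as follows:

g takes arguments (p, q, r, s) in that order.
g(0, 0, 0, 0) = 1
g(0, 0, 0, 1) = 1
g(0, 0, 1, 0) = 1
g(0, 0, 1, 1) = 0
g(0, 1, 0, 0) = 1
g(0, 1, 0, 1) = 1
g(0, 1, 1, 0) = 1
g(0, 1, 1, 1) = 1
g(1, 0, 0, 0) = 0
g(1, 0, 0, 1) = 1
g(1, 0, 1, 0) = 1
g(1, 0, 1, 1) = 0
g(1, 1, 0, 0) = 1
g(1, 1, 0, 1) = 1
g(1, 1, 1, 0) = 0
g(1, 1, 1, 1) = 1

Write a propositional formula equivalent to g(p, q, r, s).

There are just 4 zero rows: (0,0,1,1), (1,0,0,0), (1,0,1,1), (1,1,1,0). Their minterms are ¬p·¬q·r·s, p·¬q·¬r·¬s, p·¬q·r·s, p·q·r·¬s; the OR of those covers precisely the 0-outputs, and negating it yields g.

g(p, q, r, s) = ((((((p' · q') · r) · s) + (((p · q') · r') · s')) + (((p · q') · r) · s)) + (((p · q) · r) · s'))'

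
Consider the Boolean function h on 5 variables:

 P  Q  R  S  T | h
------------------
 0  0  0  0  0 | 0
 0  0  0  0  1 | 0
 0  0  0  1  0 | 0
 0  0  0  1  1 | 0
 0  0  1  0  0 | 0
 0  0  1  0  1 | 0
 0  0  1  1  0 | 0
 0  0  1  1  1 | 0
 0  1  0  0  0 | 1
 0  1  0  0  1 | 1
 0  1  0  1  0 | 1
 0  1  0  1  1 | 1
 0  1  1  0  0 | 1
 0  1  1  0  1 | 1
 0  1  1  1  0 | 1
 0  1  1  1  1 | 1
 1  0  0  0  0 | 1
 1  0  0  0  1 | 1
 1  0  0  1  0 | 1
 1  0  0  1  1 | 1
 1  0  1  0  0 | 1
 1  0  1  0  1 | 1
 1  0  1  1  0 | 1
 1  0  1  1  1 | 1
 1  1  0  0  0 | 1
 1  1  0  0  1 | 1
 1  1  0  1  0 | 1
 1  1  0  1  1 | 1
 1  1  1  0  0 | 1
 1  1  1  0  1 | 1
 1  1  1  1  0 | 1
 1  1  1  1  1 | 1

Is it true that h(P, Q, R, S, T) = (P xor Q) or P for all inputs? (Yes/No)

Yes

Evaluate (P xor Q) or P on each row and compare to h:
  P=0, Q=0, R=0, S=0, T=0: formula gives 0, h = 0 ✓
  P=0, Q=0, R=0, S=0, T=1: formula gives 0, h = 0 ✓
  P=0, Q=0, R=0, S=1, T=0: formula gives 0, h = 0 ✓
  P=0, Q=0, R=0, S=1, T=1: formula gives 0, h = 0 ✓
  …and likewise for the remaining 28 rows.
Every row agrees, so the formula is equivalent.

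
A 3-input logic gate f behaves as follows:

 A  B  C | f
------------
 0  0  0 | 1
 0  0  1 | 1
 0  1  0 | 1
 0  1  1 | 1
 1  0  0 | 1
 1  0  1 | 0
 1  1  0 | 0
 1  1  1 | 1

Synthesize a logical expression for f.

f(A, B, C) = ¬(((A ∧ ¬B) ∧ C) ∨ ((A ∧ B) ∧ ¬C))

There are just 2 zero rows: (1,0,1), (1,1,0). Their minterms are A·¬B·C, A·B·¬C; the OR of those covers precisely the 0-outputs, and negating it yields f.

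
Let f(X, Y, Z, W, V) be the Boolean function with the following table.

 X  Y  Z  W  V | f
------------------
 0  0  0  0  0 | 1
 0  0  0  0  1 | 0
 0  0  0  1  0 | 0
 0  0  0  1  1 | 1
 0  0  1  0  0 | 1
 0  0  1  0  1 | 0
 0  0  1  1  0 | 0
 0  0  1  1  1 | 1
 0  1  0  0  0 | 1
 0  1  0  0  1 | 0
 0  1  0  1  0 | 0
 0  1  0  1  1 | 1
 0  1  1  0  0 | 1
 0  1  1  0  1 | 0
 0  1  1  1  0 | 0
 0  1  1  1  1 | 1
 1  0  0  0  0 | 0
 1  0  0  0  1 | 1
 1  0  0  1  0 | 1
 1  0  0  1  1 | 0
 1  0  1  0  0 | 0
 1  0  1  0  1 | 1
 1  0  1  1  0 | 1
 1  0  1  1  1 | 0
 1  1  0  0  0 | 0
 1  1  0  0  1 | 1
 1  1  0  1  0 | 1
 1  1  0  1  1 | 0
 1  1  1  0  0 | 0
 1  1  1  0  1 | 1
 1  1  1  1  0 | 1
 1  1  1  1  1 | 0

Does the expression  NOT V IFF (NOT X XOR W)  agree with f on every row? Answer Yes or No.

Yes

Evaluate NOT V IFF (NOT X XOR W) on each row and compare to f:
  X=0, Y=0, Z=0, W=0, V=0: formula gives 1, f = 1 ✓
  X=0, Y=0, Z=0, W=0, V=1: formula gives 0, f = 0 ✓
  X=0, Y=0, Z=0, W=1, V=0: formula gives 0, f = 0 ✓
  X=0, Y=0, Z=0, W=1, V=1: formula gives 1, f = 1 ✓
  …and likewise for the remaining 28 rows.
All 32 rows match — the expression computes f exactly.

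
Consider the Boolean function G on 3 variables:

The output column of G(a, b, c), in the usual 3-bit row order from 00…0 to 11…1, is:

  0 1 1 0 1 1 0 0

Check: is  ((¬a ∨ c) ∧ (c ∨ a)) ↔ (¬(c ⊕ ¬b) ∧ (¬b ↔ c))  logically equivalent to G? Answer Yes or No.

Check the formula against G row by row:
  a=0, b=0, c=0: formula gives 1, but G = 0 ✗
Since they disagree at (0,0,0), the expression is not a correct formula for G.

No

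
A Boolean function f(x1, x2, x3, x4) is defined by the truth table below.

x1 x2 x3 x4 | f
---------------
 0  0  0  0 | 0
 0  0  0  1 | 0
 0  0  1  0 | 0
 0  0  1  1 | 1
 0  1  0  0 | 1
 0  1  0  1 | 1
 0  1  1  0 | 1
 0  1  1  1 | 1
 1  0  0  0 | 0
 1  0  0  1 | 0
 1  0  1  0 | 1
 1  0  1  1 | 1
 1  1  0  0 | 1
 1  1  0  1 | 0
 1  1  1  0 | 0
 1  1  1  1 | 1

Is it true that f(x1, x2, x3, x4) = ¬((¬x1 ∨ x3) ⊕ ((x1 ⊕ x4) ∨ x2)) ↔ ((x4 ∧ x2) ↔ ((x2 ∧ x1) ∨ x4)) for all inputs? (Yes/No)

No

Test each input against both f and the formula:
  x1=0, x2=0, x3=0, x4=0: formula gives 0, f = 0 ✓
  x1=0, x2=0, x3=0, x4=1: formula gives 0, f = 0 ✓
  x1=0, x2=0, x3=1, x4=0: formula gives 0, f = 0 ✓
  x1=0, x2=0, x3=1, x4=1: formula gives 0, but f = 1 ✗
Since they disagree at (0,0,1,1), the expression is not a correct formula for f.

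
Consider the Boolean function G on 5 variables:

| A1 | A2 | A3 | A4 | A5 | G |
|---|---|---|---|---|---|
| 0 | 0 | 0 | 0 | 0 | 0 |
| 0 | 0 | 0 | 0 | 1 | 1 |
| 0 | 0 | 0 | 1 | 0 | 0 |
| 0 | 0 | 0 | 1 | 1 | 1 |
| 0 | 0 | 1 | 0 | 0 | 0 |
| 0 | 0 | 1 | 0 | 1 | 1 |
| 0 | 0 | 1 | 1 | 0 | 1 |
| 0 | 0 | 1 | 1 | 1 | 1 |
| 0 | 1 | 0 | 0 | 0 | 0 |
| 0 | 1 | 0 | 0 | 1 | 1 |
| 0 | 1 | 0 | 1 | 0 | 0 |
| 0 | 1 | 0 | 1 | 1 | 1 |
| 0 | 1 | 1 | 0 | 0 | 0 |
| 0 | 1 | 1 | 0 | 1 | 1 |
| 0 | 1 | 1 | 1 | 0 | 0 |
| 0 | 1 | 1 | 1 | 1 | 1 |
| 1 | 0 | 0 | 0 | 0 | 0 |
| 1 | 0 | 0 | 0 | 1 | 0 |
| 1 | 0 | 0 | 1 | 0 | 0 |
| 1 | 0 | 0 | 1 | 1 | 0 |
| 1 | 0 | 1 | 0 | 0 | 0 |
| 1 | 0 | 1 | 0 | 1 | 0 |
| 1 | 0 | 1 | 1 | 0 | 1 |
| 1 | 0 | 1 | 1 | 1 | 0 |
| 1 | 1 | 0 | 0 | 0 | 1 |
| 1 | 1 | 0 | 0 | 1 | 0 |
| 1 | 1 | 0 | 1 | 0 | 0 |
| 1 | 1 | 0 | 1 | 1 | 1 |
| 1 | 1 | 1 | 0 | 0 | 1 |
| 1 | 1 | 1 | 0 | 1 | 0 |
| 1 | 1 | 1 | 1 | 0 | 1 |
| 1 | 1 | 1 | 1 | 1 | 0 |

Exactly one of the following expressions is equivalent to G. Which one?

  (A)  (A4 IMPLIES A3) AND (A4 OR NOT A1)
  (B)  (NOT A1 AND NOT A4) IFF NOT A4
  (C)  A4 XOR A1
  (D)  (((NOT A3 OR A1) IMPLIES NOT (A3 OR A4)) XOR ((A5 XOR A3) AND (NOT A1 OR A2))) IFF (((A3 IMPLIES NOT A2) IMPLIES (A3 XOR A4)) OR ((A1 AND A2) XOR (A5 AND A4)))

(A): at (0,0,0,0,0) it gives 1, but G = 0 — eliminated.
(B): at (0,0,0,0,0) it gives 1, but G = 0 — eliminated.
(C): at (0,0,0,0,1) it gives 0, but G = 1 — eliminated.
(D) is the remaining candidate, and it agrees with G on all 32 inputs.

D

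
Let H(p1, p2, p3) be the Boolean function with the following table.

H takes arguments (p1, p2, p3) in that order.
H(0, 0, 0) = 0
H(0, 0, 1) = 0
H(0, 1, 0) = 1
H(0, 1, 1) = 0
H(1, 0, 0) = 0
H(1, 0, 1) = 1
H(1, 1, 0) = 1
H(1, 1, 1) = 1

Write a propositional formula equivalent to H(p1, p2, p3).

H(p1, p2, p3) = ((((p1' · p2) · p3') + ((p1 · p2') · p3)) + ((p1 · p2) · p3')) + ((p1 · p2) · p3)

H=1 on 4 inputs: (0,1,0), (1,0,1), (1,1,0), (1,1,1). Reading each as a conjunction of literals (¬p1·p2·¬p3, p1·¬p2·p3, p1·p2·¬p3, p1·p2·p3) and taking the OR gives the canonical DNF.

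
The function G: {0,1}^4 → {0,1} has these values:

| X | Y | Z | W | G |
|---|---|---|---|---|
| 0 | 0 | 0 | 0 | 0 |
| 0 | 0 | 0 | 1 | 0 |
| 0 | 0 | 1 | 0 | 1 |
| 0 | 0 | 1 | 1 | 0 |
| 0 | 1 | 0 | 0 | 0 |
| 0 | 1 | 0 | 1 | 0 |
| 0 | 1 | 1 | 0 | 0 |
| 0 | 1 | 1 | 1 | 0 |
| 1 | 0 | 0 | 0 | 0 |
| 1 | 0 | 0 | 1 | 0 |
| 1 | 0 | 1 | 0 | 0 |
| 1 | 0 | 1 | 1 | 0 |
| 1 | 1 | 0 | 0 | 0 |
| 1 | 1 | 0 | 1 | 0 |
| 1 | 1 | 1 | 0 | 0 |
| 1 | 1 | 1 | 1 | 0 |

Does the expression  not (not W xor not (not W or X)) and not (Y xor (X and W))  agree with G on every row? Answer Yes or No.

Check the formula against G row by row:
  X=0, Y=0, Z=0, W=0: formula gives 0, G = 0 ✓
  X=0, Y=0, Z=0, W=1: formula gives 0, G = 0 ✓
  X=0, Y=0, Z=1, W=0: formula gives 0, but G = 1 ✗
Row (0,0,1,0) is a counterexample, so the formula is not equivalent to G.

No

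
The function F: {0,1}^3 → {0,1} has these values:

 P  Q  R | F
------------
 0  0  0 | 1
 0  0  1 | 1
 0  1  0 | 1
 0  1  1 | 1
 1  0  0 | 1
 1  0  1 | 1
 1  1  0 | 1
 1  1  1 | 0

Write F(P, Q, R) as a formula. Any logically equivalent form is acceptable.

F(P, Q, R) = not ((P and Q) and R)

The output is 0 only when every input is 1 — NAND of all inputs.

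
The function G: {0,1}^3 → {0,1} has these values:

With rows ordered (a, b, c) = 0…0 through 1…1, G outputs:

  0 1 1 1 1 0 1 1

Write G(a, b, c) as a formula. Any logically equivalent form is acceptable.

The 0-rows are (0,0,0), (1,0,1). Take each as a conjunction (¬a·¬b·¬c, a·¬b·c), form their disjunction, and complement — that gives a formula that is 1 everywhere G is.

G(a, b, c) = ¬(((¬a ∧ ¬b) ∧ ¬c) ∨ ((a ∧ ¬b) ∧ c))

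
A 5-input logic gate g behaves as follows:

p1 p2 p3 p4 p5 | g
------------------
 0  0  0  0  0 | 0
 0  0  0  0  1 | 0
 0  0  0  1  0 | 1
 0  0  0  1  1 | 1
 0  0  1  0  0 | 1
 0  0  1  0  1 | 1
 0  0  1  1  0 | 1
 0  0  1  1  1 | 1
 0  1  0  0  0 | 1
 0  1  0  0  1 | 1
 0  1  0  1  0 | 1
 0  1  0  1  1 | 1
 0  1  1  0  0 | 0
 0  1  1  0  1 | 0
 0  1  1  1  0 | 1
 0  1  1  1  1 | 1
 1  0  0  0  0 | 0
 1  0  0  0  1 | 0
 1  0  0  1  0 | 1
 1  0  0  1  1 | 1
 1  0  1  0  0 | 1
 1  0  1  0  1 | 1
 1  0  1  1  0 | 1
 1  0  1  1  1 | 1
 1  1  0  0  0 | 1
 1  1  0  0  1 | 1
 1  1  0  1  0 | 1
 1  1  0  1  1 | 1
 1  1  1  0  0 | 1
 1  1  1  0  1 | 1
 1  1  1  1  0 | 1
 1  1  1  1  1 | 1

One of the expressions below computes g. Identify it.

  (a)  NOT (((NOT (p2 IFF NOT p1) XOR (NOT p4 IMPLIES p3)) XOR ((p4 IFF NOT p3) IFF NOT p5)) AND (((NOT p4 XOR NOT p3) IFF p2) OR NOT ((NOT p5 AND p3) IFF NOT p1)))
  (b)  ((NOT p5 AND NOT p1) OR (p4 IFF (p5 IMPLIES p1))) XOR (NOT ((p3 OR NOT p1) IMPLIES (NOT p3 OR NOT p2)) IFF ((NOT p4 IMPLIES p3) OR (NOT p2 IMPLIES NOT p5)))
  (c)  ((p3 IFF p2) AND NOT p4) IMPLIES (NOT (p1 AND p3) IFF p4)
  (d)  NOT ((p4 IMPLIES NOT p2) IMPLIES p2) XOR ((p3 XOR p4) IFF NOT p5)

c

(a) fails at (0,0,0,0,1): the formula yields 1, g is 0.
(b) fails at (0,0,0,0,0): the formula yields 1, g is 0.
(d) fails at (0,0,0,0,0): the formula yields 1, g is 0.
That leaves (c). Evaluating it on every row reproduces the table of g exactly.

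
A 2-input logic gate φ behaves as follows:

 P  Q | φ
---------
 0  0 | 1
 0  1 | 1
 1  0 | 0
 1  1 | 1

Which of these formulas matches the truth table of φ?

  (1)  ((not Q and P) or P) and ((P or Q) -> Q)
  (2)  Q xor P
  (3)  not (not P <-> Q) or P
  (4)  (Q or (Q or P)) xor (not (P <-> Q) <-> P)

4

(1): at (0,0) it gives 0, but φ = 1 — eliminated.
(2): at (0,0) it gives 0, but φ = 1 — eliminated.
(3): at (0,1) it gives 0, but φ = 1 — eliminated.
That leaves (4). Evaluating it on every row reproduces the table of φ exactly.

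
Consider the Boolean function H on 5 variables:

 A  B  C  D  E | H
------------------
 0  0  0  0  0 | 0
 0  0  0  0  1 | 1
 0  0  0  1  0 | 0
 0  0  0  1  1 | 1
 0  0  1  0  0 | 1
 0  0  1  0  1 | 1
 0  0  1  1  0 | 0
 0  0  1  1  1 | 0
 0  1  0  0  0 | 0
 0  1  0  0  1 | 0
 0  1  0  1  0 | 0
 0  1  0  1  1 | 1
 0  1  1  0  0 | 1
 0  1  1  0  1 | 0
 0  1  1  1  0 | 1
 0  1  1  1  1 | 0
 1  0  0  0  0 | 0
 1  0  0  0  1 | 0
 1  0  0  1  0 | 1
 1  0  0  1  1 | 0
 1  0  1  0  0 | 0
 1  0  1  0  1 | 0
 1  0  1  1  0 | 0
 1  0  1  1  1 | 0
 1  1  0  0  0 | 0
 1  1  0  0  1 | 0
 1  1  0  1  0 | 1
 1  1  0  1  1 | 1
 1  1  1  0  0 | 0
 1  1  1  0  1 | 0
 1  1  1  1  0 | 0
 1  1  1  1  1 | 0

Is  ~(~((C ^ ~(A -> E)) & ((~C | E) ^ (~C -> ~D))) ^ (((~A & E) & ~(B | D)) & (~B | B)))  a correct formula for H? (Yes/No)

No

Check the formula against H row by row:
  A=0, B=0, C=0, D=0, E=0: formula gives 0, H = 0 ✓
  A=0, B=0, C=0, D=0, E=1: formula gives 1, H = 1 ✓
  A=0, B=0, C=0, D=1, E=0: formula gives 0, H = 0 ✓
  A=0, B=0, C=0, D=1, E=1: formula gives 0, but H = 1 ✗
Row (0,0,0,1,1) is a counterexample, so the formula is not equivalent to H.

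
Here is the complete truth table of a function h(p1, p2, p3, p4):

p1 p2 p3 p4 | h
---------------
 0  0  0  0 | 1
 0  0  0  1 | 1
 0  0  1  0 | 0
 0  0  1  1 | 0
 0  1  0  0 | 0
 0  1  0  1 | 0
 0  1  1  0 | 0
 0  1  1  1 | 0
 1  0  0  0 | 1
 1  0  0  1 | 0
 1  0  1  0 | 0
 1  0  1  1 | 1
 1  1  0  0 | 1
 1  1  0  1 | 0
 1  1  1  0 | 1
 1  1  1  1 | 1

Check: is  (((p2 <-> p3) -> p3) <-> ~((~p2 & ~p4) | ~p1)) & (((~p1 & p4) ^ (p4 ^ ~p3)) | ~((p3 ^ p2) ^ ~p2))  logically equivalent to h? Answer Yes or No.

Check the formula against h row by row:
  p1=0, p2=0, p3=0, p4=0: formula gives 1, h = 1 ✓
  p1=0, p2=0, p3=0, p4=1: formula gives 1, h = 1 ✓
  p1=0, p2=0, p3=1, p4=0: formula gives 0, h = 0 ✓
  p1=0, p2=0, p3=1, p4=1: formula gives 0, h = 0 ✓
  …and likewise for the remaining 12 rows.
Every row agrees, so the formula is equivalent.

Yes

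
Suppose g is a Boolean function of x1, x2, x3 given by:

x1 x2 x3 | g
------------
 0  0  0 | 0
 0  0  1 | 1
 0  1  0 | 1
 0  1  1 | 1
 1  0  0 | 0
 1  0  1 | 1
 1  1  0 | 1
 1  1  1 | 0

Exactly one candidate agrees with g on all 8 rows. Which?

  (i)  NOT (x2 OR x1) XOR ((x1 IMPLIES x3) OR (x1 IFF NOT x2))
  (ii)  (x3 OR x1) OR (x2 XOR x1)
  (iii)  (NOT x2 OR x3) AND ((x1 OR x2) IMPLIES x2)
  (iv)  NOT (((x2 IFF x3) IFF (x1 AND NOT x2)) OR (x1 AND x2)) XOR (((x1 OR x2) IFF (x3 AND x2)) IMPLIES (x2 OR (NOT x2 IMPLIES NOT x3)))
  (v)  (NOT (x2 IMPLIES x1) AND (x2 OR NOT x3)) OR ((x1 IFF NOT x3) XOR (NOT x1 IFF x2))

v

(i) fails at (0,0,1): the formula yields 0, g is 1.
(ii) fails at (1,0,0): the formula yields 1, g is 0.
(iii) fails at (0,0,0): the formula yields 1, g is 0.
(iv) fails at (0,0,1): the formula yields 0, g is 1.
(v) is the remaining candidate, and it agrees with g on all 8 inputs.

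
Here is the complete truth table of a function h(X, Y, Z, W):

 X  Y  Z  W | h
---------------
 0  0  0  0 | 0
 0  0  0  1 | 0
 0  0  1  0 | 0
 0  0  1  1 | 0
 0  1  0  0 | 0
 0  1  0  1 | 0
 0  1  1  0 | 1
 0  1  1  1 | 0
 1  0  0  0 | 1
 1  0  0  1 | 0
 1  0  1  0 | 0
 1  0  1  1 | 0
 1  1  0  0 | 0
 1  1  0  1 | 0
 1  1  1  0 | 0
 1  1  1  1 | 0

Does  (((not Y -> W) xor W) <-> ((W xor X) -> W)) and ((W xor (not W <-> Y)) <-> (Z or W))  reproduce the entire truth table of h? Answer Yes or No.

Evaluate (((not Y -> W) xor W) <-> ((W xor X) -> W)) and ((W xor (not W <-> Y)) <-> (Z or W)) on each row and compare to h:
  X=0, Y=0, Z=0, W=0: formula gives 0, h = 0 ✓
  X=0, Y=0, Z=0, W=1: formula gives 0, h = 0 ✓
  X=0, Y=0, Z=1, W=0: formula gives 0, h = 0 ✓
  X=0, Y=0, Z=1, W=1: formula gives 0, h = 0 ✓
  … (the remaining 12 rows also agree.)
All 16 rows match — the expression computes h exactly.

Yes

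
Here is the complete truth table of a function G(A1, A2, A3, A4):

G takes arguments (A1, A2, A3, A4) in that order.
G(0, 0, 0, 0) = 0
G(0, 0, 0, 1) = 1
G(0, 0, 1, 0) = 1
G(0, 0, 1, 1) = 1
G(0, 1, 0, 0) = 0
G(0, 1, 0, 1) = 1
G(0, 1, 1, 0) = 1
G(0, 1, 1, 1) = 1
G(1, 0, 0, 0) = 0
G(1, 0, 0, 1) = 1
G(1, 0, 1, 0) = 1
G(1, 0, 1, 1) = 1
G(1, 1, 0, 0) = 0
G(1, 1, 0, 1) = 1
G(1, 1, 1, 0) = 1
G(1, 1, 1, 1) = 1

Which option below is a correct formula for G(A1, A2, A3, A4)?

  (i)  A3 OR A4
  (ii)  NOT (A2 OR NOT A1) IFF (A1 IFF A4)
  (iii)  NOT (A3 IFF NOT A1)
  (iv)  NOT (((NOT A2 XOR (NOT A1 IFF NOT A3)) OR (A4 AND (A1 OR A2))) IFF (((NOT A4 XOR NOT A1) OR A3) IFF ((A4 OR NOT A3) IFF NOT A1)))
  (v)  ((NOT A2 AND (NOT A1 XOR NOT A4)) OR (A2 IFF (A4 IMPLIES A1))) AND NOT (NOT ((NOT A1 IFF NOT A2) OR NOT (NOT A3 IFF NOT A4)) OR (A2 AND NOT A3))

i

(ii) fails at (0,0,1,0): the formula yields 0, G is 1.
(iii) fails at (0,0,0,0): the formula yields 1, G is 0.
(iv) fails at (0,0,1,1): the formula yields 0, G is 1.
(v) fails at (0,0,1,0): the formula yields 0, G is 1.
(i) is the remaining candidate, and it agrees with G on all 16 inputs.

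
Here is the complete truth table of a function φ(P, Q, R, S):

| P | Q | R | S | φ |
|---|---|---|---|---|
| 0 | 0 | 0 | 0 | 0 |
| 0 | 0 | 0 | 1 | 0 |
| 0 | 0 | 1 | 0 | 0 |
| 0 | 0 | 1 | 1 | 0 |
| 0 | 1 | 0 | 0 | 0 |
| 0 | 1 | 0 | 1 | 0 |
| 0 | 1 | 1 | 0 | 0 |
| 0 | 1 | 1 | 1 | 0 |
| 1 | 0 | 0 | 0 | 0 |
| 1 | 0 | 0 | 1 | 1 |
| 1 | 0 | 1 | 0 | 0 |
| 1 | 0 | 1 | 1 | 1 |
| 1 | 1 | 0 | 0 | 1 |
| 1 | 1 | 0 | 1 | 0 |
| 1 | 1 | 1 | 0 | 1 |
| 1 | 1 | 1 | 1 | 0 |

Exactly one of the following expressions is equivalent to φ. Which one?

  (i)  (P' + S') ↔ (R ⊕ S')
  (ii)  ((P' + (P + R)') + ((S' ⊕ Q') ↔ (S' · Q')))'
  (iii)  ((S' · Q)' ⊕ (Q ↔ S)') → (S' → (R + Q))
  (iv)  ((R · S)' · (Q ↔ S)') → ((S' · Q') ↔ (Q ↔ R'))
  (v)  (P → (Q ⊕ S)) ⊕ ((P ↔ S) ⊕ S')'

(i) disagrees with φ on (0,0,0,0) (formula → 1, table → 0); rule it out.
(ii) disagrees with φ on (1,0,0,0) (formula → 1, table → 0); rule it out.
(iii) disagrees with φ on (0,0,0,1) (formula → 1, table → 0); rule it out.
(iv) disagrees with φ on (0,0,0,0) (formula → 1, table → 0); rule it out.
That leaves (v). Evaluating it on every row reproduces the table of φ exactly.

v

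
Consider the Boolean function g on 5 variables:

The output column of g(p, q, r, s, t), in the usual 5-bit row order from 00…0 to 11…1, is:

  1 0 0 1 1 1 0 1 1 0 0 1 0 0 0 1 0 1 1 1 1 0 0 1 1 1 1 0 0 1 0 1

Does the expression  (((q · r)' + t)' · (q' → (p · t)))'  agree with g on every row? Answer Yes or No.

Test each input against both g and the formula:
  p=0, q=0, r=0, s=0, t=0: formula gives 1, g = 1 ✓
  p=0, q=0, r=0, s=0, t=1: formula gives 1, but g = 0 ✗
Since they disagree at (0,0,0,0,1), the expression is not a correct formula for g.

No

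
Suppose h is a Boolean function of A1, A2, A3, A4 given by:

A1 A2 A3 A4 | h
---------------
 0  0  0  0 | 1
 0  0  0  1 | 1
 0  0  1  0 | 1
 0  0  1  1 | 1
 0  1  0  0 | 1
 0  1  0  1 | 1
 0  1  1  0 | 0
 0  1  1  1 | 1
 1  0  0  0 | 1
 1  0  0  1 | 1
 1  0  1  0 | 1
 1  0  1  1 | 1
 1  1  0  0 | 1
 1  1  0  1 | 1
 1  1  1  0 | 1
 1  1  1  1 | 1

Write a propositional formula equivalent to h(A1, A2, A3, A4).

h(A1, A2, A3, A4) = ¬(((¬A1 ∧ A2) ∧ A3) ∧ ¬A4)

Only row (0,1,1,0) gives 0. So h is 1 everywhere except there — the complement of the minterm ¬A1·A2·A3·¬A4.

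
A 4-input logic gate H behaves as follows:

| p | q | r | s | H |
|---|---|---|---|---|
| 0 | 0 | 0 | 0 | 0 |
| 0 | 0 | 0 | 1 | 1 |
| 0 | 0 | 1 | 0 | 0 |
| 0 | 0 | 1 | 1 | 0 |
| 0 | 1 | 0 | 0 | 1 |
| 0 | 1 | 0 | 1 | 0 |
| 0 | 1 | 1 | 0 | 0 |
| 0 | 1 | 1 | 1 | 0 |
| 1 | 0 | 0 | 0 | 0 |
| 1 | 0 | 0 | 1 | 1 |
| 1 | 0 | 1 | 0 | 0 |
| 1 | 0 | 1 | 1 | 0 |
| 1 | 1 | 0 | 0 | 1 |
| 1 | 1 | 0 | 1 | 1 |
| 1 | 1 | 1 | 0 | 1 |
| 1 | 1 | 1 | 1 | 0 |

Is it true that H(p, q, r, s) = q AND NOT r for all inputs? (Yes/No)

No

Test each input against both H and the formula:
  p=0, q=0, r=0, s=0: formula gives 0, H = 0 ✓
  p=0, q=0, r=0, s=1: formula gives 0, but H = 1 ✗
Row (0,0,0,1) is a counterexample, so the formula is not equivalent to H.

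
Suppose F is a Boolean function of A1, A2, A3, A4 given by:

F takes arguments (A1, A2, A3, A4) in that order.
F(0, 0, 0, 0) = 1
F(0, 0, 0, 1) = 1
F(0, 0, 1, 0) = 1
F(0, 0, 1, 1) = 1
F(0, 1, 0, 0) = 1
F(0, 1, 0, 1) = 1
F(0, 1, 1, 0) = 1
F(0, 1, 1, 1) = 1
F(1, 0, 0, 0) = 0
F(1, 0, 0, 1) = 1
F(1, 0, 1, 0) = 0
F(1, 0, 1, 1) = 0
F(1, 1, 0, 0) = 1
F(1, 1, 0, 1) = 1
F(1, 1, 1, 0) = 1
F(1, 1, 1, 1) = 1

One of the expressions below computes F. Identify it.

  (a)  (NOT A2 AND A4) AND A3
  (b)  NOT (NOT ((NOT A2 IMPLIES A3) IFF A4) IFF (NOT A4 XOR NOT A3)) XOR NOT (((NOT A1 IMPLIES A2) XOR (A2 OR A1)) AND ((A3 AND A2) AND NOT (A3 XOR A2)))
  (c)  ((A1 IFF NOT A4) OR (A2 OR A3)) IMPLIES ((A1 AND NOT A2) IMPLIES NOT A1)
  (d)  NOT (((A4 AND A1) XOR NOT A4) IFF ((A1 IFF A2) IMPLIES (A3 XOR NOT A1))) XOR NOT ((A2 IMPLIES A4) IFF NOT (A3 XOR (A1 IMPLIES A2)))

(a) disagrees with F on (0,0,0,0) (formula → 0, table → 1); rule it out.
(b) disagrees with F on (0,1,0,0) (formula → 0, table → 1); rule it out.
(d) disagrees with F on (0,0,0,1) (formula → 0, table → 1); rule it out.
That leaves (c). Evaluating it on every row reproduces the table of F exactly.

c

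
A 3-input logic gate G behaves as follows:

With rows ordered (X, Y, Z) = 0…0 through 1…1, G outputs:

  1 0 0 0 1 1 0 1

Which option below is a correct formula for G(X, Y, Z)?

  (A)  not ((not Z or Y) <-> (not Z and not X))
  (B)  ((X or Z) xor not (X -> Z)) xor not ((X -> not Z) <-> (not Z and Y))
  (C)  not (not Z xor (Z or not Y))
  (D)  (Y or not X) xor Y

(A): at (0,0,0) it gives 0, but G = 1 — eliminated.
(C): at (1,0,1) it gives 0, but G = 1 — eliminated.
(D): at (0,0,1) it gives 1, but G = 0 — eliminated.
Only (B) survives; checking it on all 8 rows confirms it matches G.

B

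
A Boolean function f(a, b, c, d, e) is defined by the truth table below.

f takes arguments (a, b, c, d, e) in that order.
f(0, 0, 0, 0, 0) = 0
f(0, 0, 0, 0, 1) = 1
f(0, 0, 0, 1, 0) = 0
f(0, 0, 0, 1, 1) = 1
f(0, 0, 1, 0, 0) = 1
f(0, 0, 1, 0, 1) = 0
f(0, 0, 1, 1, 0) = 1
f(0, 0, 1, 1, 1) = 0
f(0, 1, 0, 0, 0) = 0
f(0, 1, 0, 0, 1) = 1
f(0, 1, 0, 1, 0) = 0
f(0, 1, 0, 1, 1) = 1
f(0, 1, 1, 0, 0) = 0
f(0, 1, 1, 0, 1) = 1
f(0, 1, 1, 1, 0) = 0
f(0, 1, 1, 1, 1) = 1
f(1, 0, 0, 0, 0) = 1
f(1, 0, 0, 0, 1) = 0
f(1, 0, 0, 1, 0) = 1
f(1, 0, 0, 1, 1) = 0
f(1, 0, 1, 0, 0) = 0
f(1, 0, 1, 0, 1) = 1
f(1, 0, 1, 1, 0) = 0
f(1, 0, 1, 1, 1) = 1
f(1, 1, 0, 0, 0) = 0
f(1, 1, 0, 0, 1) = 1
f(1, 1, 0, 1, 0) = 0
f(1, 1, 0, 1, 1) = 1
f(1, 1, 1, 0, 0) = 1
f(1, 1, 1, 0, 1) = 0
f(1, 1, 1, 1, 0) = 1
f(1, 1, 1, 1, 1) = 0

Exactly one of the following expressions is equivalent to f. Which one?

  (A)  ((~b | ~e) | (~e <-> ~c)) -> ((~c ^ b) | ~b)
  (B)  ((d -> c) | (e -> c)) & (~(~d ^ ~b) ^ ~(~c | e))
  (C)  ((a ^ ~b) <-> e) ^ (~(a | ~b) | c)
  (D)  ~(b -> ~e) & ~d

C

(A): at (0,0,0,0,0) it gives 1, but f = 0 — eliminated.
(B): at (0,0,0,0,0) it gives 1, but f = 0 — eliminated.
(D): at (0,0,0,0,1) it gives 0, but f = 1 — eliminated.
Only (C) survives; checking it on all 32 rows confirms it matches f.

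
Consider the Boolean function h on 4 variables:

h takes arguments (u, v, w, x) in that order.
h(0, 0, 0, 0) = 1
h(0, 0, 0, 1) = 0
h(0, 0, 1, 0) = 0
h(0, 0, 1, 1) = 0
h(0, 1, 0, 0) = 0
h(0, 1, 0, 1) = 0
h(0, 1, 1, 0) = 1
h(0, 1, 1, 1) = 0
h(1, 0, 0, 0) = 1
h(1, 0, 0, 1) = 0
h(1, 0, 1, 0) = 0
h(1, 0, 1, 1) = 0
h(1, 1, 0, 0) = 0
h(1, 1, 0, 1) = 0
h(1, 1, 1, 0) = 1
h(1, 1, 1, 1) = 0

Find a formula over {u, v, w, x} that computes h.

h(u, v, w, x) = (((((~u & ~v) & ~w) & ~x) | (((~u & v) & w) & ~x)) | (((u & ~v) & ~w) & ~x)) | (((u & v) & w) & ~x)

Collect the rows where h=1 — (0,0,0,0), (0,1,1,0), (1,0,0,0), (1,1,1,0) — and write one minterm per row: ¬u·¬v·¬w·¬x, ¬u·v·w·¬x, u·¬v·¬w·¬x, u·v·w·¬x. Their union (logical OR) reproduces the table exactly.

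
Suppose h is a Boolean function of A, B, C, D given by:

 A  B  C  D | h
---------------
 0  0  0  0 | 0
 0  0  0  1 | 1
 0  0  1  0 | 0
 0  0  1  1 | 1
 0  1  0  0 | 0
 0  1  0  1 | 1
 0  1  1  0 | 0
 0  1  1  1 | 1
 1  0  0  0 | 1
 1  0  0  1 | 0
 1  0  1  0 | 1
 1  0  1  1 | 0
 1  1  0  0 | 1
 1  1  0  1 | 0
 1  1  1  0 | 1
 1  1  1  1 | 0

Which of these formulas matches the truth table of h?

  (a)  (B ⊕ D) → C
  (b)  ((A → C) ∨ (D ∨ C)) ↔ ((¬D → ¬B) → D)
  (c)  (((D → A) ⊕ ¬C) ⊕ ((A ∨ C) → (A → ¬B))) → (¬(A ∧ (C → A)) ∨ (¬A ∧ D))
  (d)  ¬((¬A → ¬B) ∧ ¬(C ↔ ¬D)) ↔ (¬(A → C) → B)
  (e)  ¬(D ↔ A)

(a) fails at (0,0,0,0): the formula yields 1, h is 0.
(b) fails at (0,1,0,0): the formula yields 1, h is 0.
(c) fails at (0,0,0,0): the formula yields 1, h is 0.
(d) fails at (0,0,1,0): the formula yields 1, h is 0.
Only (e) survives; checking it on all 16 rows confirms it matches h.

e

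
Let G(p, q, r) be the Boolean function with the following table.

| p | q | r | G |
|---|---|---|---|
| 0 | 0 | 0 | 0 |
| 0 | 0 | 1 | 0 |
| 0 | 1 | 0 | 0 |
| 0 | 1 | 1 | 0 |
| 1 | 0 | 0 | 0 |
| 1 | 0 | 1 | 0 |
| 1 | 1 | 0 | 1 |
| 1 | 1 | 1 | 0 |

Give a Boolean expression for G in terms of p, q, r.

Only row (1,1,0) gives 1. That row's minterm p·q·¬r is G directly.

G(p, q, r) = (p & q) & ~r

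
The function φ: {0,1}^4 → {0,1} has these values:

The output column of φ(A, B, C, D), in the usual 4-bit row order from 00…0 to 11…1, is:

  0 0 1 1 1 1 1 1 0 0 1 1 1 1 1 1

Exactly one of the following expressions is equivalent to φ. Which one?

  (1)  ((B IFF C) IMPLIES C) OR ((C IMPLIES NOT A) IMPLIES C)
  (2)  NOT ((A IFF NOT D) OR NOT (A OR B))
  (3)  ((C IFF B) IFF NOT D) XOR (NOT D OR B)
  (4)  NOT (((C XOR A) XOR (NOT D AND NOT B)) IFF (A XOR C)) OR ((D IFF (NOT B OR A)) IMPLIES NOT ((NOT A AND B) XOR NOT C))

1

(2) disagrees with φ on (0,0,1,0) (formula → 0, table → 1); rule it out.
(3) disagrees with φ on (0,1,0,1) (formula → 0, table → 1); rule it out.
(4) disagrees with φ on (0,0,0,0) (formula → 1, table → 0); rule it out.
That leaves (1). Evaluating it on every row reproduces the table of φ exactly.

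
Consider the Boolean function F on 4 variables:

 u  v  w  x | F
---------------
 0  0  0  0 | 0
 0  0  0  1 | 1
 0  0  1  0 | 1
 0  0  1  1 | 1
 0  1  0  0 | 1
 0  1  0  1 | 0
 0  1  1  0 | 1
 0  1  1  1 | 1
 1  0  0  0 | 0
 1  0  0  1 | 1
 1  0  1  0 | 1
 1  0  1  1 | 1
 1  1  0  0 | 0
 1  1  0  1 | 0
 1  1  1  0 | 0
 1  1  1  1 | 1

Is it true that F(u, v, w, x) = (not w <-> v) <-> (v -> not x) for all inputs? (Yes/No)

Evaluate (not w <-> v) <-> (v -> not x) on each row and compare to F:
  u=0, v=0, w=0, x=0: formula gives 0, F = 0 ✓
  u=0, v=0, w=0, x=1: formula gives 0, but F = 1 ✗
A single disagreement suffices: at (0,0,0,1) they differ, so the formula does not compute F.

No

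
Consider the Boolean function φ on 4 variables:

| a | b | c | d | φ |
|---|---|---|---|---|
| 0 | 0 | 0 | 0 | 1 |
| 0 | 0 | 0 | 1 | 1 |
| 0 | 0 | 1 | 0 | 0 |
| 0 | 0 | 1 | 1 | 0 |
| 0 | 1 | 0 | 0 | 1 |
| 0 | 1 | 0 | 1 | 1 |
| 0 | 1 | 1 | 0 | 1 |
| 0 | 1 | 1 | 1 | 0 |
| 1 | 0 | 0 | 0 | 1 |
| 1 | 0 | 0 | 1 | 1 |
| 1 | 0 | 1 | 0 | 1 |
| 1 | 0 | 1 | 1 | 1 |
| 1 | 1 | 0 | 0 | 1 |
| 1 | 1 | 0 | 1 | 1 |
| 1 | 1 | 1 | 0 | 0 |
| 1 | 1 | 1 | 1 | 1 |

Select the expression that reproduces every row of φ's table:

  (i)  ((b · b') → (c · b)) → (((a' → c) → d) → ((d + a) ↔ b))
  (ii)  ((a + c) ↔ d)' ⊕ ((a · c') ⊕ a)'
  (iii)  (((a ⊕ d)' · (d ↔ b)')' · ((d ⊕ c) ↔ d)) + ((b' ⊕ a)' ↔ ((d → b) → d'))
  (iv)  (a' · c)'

(i): at (0,0,0,1) it gives 0, but φ = 1 — eliminated.
(ii): at (0,0,0,1) it gives 0, but φ = 1 — eliminated.
(iv): at (0,1,1,0) it gives 0, but φ = 1 — eliminated.
Only (iii) survives; checking it on all 16 rows confirms it matches φ.

iii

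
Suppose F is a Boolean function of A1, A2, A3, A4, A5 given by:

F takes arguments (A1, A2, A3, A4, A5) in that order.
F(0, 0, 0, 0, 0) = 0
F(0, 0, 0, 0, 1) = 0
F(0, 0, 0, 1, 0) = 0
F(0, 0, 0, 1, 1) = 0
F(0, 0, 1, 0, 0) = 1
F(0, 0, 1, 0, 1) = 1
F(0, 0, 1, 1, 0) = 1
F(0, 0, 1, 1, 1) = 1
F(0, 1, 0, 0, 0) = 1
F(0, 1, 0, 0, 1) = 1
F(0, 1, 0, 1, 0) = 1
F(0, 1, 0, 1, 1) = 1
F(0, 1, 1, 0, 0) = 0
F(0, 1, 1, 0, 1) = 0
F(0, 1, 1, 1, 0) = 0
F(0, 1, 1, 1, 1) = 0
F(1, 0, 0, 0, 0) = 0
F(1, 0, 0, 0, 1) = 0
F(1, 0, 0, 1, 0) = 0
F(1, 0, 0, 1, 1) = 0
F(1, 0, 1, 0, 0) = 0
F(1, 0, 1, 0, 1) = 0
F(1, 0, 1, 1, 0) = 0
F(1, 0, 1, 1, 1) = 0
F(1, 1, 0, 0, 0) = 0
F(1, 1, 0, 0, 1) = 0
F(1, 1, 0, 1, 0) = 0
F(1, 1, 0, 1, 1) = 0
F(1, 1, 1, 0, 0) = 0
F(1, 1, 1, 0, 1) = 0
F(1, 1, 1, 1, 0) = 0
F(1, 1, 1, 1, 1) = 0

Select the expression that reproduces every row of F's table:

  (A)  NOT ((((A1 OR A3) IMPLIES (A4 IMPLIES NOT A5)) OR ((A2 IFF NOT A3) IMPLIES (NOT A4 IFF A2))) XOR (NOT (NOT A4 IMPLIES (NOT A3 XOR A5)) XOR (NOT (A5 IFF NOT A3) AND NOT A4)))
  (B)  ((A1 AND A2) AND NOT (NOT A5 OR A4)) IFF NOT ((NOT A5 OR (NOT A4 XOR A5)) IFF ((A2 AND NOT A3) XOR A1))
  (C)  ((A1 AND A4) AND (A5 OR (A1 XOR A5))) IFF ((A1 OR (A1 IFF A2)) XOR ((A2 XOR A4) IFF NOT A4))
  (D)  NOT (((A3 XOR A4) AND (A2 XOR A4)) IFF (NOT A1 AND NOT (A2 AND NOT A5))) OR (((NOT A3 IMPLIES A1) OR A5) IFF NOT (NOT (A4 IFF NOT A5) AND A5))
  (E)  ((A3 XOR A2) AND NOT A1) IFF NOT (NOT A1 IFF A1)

(A) fails at (0,0,0,0,0): the formula yields 1, F is 0.
(B) fails at (0,0,0,0,1): the formula yields 1, F is 0.
(C) fails at (0,0,1,0,0): the formula yields 0, F is 1.
(D) fails at (0,0,0,0,0): the formula yields 1, F is 0.
(E) is the remaining candidate, and it agrees with F on all 32 inputs.

E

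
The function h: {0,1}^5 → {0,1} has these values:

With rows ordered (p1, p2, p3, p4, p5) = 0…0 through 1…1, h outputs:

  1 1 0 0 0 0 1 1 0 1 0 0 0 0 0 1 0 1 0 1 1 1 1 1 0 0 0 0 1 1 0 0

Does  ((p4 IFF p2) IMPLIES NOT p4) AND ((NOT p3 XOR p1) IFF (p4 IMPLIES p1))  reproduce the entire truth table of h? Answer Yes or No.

Evaluate ((p4 IFF p2) IMPLIES NOT p4) AND ((NOT p3 XOR p1) IFF (p4 IMPLIES p1)) on each row and compare to h:
  p1=0, p2=0, p3=0, p4=0, p5=0: formula gives 1, h = 1 ✓
  p1=0, p2=0, p3=0, p4=0, p5=1: formula gives 1, h = 1 ✓
  p1=0, p2=0, p3=0, p4=1, p5=0: formula gives 0, h = 0 ✓
  p1=0, p2=0, p3=0, p4=1, p5=1: formula gives 0, h = 0 ✓
  …
  p1=0, p2=1, p3=0, p4=0, p5=0: formula gives 1, but h = 0 ✗
A single disagreement suffices: at (0,1,0,0,0) they differ, so the formula does not compute h.

No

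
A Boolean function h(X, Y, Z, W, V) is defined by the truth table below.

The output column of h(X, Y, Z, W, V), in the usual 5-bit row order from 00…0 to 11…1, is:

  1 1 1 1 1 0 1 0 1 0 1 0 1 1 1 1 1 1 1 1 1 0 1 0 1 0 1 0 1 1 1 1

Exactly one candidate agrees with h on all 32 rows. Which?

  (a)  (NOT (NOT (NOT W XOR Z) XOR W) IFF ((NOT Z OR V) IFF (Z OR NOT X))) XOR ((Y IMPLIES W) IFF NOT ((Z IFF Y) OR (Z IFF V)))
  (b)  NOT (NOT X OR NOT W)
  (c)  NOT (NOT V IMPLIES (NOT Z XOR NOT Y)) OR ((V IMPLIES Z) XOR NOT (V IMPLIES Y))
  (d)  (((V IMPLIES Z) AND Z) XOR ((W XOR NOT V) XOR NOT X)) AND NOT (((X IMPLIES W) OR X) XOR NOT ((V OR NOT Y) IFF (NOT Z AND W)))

(a) fails at (0,0,1,0,0): the formula yields 0, h is 1.
(b) fails at (0,0,0,0,0): the formula yields 0, h is 1.
(d) fails at (0,0,0,0,0): the formula yields 0, h is 1.
That leaves (c). Evaluating it on every row reproduces the table of h exactly.

c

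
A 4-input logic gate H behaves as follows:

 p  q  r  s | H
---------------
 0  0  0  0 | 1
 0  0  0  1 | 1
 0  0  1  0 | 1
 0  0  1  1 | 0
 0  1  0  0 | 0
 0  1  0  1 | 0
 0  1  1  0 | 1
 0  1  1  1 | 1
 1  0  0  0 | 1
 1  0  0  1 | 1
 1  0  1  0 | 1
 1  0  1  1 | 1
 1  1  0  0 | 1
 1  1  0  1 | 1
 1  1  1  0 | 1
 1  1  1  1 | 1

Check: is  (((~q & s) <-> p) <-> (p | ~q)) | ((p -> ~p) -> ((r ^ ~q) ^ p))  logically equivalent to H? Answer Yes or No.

Test each input against both H and the formula:
  p=0, q=0, r=0, s=0: formula gives 1, H = 1 ✓
  p=0, q=0, r=0, s=1: formula gives 1, H = 1 ✓
  p=0, q=0, r=1, s=0: formula gives 1, H = 1 ✓
  p=0, q=0, r=1, s=1: formula gives 0, H = 0 ✓
  …and likewise for the remaining 12 rows.
Every row agrees, so the formula is equivalent.

Yes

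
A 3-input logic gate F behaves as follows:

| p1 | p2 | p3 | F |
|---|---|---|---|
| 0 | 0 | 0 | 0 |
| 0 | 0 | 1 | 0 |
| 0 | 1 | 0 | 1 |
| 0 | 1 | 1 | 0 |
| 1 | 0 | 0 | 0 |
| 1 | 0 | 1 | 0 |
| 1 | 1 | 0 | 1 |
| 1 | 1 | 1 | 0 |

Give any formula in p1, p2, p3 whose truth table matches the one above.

F(p1, p2, p3) = ((not p1 and p2) and not p3) or ((p1 and p2) and not p3)

F=1 on 2 inputs: (0,1,0), (1,1,0). Reading each as a conjunction of literals (¬p1·p2·¬p3, p1·p2·¬p3) and taking the OR gives the canonical DNF.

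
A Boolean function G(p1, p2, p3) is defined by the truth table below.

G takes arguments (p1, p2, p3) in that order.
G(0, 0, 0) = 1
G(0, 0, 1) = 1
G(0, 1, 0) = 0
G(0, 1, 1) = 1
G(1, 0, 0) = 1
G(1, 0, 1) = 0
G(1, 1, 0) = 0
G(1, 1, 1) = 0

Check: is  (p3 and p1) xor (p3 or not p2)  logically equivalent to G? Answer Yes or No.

Yes

Evaluate (p3 and p1) xor (p3 or not p2) on each row and compare to G:
  p1=0, p2=0, p3=0: formula gives 1, G = 1 ✓
  p1=0, p2=0, p3=1: formula gives 1, G = 1 ✓
  p1=0, p2=1, p3=0: formula gives 0, G = 0 ✓
  p1=0, p2=1, p3=1: formula gives 1, G = 1 ✓
  p1=1, p2=0, p3=0: formula gives 1, G = 1 ✓
  … (the remaining 3 rows also agree.)
All 8 rows match — the expression computes G exactly.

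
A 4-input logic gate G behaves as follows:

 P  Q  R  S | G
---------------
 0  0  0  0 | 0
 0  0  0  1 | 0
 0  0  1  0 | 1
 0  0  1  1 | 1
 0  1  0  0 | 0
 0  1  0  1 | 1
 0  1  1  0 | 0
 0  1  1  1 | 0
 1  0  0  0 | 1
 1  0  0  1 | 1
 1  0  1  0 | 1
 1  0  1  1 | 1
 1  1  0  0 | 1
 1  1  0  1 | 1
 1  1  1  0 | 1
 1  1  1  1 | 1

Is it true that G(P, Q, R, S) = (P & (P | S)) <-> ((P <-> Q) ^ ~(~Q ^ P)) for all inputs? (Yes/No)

Check the formula against G row by row:
  P=0, Q=0, R=0, S=0: formula gives 0, G = 0 ✓
  P=0, Q=0, R=0, S=1: formula gives 0, G = 0 ✓
  P=0, Q=0, R=1, S=0: formula gives 0, but G = 1 ✗
Row (0,0,1,0) is a counterexample, so the formula is not equivalent to G.

No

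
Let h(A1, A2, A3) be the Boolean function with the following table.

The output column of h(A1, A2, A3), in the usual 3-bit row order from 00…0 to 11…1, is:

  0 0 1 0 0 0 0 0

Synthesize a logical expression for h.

h(A1, A2, A3) = (~A1 & A2) & ~A3

Only row (0,1,0) gives 1. That row's minterm ¬A1·A2·¬A3 is h directly.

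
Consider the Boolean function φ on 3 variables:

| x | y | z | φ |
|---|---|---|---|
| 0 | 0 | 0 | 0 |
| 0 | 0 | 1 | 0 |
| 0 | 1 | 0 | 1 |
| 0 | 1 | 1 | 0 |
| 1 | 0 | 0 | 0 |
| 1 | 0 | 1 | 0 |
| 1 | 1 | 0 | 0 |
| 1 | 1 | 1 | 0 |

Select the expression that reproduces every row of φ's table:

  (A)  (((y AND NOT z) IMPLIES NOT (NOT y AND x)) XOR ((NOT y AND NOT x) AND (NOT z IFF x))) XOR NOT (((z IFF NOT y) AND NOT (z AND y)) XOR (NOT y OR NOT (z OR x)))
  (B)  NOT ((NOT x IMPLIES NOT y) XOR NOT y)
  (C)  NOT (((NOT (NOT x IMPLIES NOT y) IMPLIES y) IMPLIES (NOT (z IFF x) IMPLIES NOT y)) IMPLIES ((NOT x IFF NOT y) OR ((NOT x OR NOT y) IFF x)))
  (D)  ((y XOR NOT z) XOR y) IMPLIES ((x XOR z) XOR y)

C

(A) disagrees with φ on (0,0,0) (formula → 1, table → 0); rule it out.
(B) disagrees with φ on (0,0,0) (formula → 1, table → 0); rule it out.
(D) disagrees with φ on (0,0,1) (formula → 1, table → 0); rule it out.
(C) is the remaining candidate, and it agrees with φ on all 8 inputs.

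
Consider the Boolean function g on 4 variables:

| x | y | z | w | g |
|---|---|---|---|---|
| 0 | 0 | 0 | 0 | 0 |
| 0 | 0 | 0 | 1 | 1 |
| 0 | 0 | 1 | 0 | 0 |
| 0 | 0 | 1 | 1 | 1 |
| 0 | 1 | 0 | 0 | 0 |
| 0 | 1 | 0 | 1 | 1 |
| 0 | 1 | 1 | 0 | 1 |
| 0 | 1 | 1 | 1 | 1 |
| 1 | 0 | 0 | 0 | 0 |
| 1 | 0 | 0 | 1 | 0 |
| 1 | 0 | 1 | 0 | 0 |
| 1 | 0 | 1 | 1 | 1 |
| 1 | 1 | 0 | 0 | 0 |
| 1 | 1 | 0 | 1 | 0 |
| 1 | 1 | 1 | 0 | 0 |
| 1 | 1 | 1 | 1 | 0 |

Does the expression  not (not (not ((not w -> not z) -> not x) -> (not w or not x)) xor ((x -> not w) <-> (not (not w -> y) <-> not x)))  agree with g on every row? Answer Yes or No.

No

Check the formula against g row by row:
  x=0, y=0, z=0, w=0: formula gives 0, g = 0 ✓
  x=0, y=0, z=0, w=1: formula gives 1, g = 1 ✓
  x=0, y=0, z=1, w=0: formula gives 0, g = 0 ✓
  x=0, y=0, z=1, w=1: formula gives 1, g = 1 ✓
  x=0, y=1, z=0, w=0: formula gives 1, but g = 0 ✗
Since they disagree at (0,1,0,0), the expression is not a correct formula for g.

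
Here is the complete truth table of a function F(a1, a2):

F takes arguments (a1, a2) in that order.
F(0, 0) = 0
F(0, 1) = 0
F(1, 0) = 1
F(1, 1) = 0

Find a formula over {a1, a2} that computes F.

1 only at (1,0): a1 AND NOT a2.

F(a1, a2) = a1 and not a2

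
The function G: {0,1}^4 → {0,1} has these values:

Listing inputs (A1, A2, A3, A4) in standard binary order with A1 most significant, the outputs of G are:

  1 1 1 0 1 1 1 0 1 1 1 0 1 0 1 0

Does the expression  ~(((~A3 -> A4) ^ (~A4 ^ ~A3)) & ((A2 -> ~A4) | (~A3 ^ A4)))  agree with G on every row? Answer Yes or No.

Check the formula against G row by row:
  A1=0, A2=0, A3=0, A4=0: formula gives 1, G = 1 ✓
  A1=0, A2=0, A3=0, A4=1: formula gives 1, G = 1 ✓
  A1=0, A2=0, A3=1, A4=0: formula gives 1, G = 1 ✓
  A1=0, A2=0, A3=1, A4=1: formula gives 0, G = 0 ✓
  …
  A1=1, A2=1, A3=0, A4=1: formula gives 1, but G = 0 ✗
Row (1,1,0,1) is a counterexample, so the formula is not equivalent to G.

No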